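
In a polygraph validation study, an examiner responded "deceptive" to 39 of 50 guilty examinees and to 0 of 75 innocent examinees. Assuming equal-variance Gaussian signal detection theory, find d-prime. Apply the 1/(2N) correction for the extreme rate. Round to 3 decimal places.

The false-alarm rate is 0/75 = 0, so apply the 1/(2N) correction: FA → 1/(2·75) = 0.00667.
z(H) = z(0.78000) = 0.7722
z(FA) = z(0.00667) = -2.4746
d' = 0.7722 − (-2.4746) = 3.2468

d-prime = 3.247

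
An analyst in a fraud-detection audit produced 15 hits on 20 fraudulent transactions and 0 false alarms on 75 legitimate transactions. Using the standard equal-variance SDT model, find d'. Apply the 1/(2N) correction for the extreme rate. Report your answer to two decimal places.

d' = 3.15

The false-alarm rate is 0/75 = 0, so apply the 1/(2N) correction: FA → 1/(2·75) = 0.00667.
z(H) = z(0.75000) = 0.674
z(FA) = z(0.00667) = -2.475
d' = 0.674 − (-2.475) = 3.149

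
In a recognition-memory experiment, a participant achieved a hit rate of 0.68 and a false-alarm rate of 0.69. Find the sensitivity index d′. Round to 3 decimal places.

d′ = -0.028

Φ⁻¹(0.68) = 0.4677, Φ⁻¹(0.69) = 0.4959
d' = z(H) − z(FA) = 0.4677 − 0.4959 = -0.0282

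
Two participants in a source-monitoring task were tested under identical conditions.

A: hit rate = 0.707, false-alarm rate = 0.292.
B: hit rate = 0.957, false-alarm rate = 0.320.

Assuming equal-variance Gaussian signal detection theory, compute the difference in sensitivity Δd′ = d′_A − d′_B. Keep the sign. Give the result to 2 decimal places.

Δd′ = -1.09

A: z(0.707) = 0.545, z(0.292) = -0.548, d' = 1.093
B: z(0.957) = 1.717, z(0.320) = -0.468, d' = 2.185
Δd' = d'_A − d'_B = 1.093 − 2.185 = -1.092
B has the higher sensitivity.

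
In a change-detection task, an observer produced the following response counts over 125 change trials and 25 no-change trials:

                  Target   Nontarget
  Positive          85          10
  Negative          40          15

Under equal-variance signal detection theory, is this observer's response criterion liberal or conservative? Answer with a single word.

liberal

z(H) = 0.468, z(FA) = -0.253
c = −½·(z(H) + z(FA)) = -0.1075
c < 0 → liberal criterion (biased toward responding “yes”).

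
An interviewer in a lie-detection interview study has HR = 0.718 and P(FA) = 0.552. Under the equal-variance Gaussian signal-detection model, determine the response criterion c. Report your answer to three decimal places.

c = -0.354

z(0.718) = 0.5769, z(0.552) = 0.1307
c = −½·[z(H) + z(FA)] = −0.5 × (0.5769 + 0.1307) = -0.3538
c < 0: the interviewer has a liberal response bias.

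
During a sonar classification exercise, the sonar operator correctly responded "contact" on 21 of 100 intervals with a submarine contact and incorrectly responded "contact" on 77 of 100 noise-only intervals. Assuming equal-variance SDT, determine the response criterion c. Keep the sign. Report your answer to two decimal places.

H = 21/100 = 0.2100
FA = 77/100 = 0.7700
z(0.2100) = -0.8064, z(0.7700) = 0.7388
c = −½·[z(H) + z(FA)] = −0.5 × (-0.8064 + 0.7388) = 0.0338

c = 0.03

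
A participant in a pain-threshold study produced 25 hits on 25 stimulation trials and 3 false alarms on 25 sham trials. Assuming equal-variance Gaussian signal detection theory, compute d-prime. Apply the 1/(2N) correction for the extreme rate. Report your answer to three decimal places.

d-prime = 3.229

The hit rate is 25/25 = 1, so apply the 1/(2N) correction: H → 1 − 1/(2·25) = 0.98000.
z(H) = z(0.98000) = 2.0537
z(FA) = z(0.12000) = -1.1750
d' = 2.0537 − (-1.1750) = 3.2287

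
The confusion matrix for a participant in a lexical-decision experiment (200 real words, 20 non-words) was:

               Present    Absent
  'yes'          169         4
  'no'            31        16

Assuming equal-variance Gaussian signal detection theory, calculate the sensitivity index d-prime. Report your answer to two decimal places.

H = 169/200 = 0.8450
FA = 4/20 = 0.2000
Φ⁻¹(0.8450) = 1.015, Φ⁻¹(0.2000) = -0.842
d' = z(H) − z(FA) = 1.015 − (-0.842) = 1.857

d-prime = 1.86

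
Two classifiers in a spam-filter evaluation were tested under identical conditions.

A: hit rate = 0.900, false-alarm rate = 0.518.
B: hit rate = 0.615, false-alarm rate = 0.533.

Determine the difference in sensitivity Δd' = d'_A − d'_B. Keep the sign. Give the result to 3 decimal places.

Δd' = 1.027

A: z(0.900) = 1.2816, z(0.518) = 0.0451, d' = 1.2365
B: z(0.615) = 0.2924, z(0.533) = 0.0828, d' = 0.2096
Δd' = d'_A − d'_B = 1.2365 − 0.2096 = 1.0269
A has the higher sensitivity.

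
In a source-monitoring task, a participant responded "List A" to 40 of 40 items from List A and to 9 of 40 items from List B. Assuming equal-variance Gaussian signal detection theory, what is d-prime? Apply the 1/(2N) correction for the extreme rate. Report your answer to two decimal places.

The hit rate is 40/40 = 1, so apply the 1/(2N) correction: H → 1 − 1/(2·40) = 0.98750.
z(H) = z(0.98750) = 2.241
z(FA) = z(0.22500) = -0.755
d' = 2.241 − (-0.755) = 2.996

d-prime = 3.00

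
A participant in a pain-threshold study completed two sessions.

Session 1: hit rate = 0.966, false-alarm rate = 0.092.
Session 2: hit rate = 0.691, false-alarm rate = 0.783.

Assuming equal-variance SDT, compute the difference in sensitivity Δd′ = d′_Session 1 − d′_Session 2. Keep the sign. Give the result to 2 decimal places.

Δd′ = 3.44

Session 1: z(0.966) = 1.825, z(0.092) = -1.329, d' = 3.154
Session 2: z(0.691) = 0.499, z(0.783) = 0.782, d' = -0.283
Δd' = d'_Session 1 − d'_Session 2 = 3.154 − (-0.283) = 3.437
Session 1 has the higher sensitivity.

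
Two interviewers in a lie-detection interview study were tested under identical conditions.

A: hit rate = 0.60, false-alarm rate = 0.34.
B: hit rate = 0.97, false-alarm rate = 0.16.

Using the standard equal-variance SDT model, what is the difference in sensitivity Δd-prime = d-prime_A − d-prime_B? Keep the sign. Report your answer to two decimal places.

Δd-prime = -2.21

A: z(0.60) = 0.253, z(0.34) = -0.412, d' = 0.665
B: z(0.97) = 1.881, z(0.16) = -0.994, d' = 2.875
Δd' = d'_A − d'_B = 0.665 − 2.875 = -2.210
B has the higher sensitivity.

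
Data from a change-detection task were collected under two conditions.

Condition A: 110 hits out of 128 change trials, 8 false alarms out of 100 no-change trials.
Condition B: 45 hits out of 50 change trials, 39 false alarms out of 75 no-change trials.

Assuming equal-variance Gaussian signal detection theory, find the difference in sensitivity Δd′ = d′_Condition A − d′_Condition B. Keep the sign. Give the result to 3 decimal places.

Condition A: z(0.8594) = 1.0776, z(0.0800) = -1.4051, d' = 2.4827
Condition B: z(0.9000) = 1.2816, z(0.5200) = 0.0502, d' = 1.2314
Δd' = d'_Condition A − d'_Condition B = 2.4827 − 1.2314 = 1.2513
Condition A has the higher sensitivity.

Δd′ = 1.251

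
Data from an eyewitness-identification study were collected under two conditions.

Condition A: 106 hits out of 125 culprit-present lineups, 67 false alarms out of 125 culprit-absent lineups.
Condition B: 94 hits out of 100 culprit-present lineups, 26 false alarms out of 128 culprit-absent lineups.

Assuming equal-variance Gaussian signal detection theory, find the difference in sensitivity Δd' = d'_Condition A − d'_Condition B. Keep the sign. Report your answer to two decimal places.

Condition A: z(0.8480) = 1.028, z(0.5360) = 0.090, d' = 0.938
Condition B: z(0.9400) = 1.555, z(0.2031) = -0.831, d' = 2.386
Δd' = d'_Condition A − d'_Condition B = 0.938 − 2.386 = -1.448
Condition B has the higher sensitivity.

Δd' = -1.45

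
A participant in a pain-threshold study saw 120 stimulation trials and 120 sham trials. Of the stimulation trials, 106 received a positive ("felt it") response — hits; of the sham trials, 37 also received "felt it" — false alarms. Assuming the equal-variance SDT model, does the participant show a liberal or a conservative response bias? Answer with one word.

z(H) = 1.192, z(FA) = -0.501
c = −½·(z(H) + z(FA)) = -0.3455
c < 0 → liberal criterion (biased toward responding “yes”).

liberal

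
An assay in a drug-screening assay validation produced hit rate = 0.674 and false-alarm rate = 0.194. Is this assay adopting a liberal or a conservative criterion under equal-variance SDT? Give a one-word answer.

z(H) = 0.451, z(FA) = -0.863
c = −½·(z(H) + z(FA)) = 0.206
c > 0 → conservative criterion (biased toward responding “no”).

conservative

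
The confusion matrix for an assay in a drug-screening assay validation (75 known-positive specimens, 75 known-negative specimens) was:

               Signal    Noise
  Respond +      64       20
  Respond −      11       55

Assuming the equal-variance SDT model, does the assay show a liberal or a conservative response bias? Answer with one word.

liberal

z(H) = 1.051, z(FA) = -0.623
c = −½·(z(H) + z(FA)) = -0.214
c < 0 → liberal criterion (biased toward responding “yes”).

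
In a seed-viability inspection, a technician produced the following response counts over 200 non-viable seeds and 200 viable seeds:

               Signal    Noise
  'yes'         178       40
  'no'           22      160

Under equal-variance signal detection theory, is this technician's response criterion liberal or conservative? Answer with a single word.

z(H) = 1.227, z(FA) = -0.842
c = −½·(z(H) + z(FA)) = -0.1925
c < 0 → liberal criterion (biased toward responding “yes”).

liberal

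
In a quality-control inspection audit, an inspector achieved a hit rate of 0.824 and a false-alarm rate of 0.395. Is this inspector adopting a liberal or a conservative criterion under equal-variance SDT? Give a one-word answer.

liberal

z(H) = 0.931, z(FA) = -0.266
c = −½·(z(H) + z(FA)) = -0.3325
c < 0 → liberal criterion (biased toward responding “yes”).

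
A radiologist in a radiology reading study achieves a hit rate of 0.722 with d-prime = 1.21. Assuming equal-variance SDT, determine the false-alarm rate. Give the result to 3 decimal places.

z(hit rate) = z(0.722) = 0.5888
z(FA) = z(H) − d' = 0.5888 − 1.21 = -0.6212
false-alarm rate = Φ(-0.6212) = 0.2672

false-alarm rate = 0.267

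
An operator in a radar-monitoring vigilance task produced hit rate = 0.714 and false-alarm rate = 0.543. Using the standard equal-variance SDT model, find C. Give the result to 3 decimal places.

C = -0.337

z(H) = 0.5651
z(FA) = 0.1080
c = −½·[z(H) + z(FA)] = −0.5 × (0.5651 + 0.1080) = -0.33655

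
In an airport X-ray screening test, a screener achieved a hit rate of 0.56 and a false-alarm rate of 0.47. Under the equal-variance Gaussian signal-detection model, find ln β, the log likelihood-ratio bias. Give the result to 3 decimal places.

Φ⁻¹(0.56) = 0.1510, Φ⁻¹(0.47) = -0.0753
ln β = −½·[z(H)² − z(FA)²] = −0.5 × (0.0228 − 0.0057) = -0.00855

ln β = -0.009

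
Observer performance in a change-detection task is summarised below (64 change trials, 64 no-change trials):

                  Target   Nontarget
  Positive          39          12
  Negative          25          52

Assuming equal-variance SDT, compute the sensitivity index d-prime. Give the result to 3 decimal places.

H = 39/64 = 0.6094
FA = 12/64 = 0.1875
z(H) = 0.2778
z(FA) = -0.8871
d' = z(H) − z(FA) = 0.2778 − (-0.8871) = 1.1649

d-prime = 1.165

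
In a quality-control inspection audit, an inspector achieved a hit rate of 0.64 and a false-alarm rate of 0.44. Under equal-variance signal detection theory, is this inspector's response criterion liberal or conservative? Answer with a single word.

liberal

z(H) = 0.358, z(FA) = -0.151
c = −½·(z(H) + z(FA)) = -0.1035
c < 0 → liberal criterion (biased toward responding “yes”).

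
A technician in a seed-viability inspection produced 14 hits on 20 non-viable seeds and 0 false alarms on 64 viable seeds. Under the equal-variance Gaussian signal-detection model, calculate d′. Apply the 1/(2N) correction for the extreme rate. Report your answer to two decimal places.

d′ = 2.94

The false-alarm rate is 0/64 = 0, so apply the 1/(2N) correction: FA → 1/(2·64) = 0.00781.
z(H) = z(0.70000) = 0.524
z(FA) = z(0.00781) = -2.418
d' = 0.524 − (-2.418) = 2.942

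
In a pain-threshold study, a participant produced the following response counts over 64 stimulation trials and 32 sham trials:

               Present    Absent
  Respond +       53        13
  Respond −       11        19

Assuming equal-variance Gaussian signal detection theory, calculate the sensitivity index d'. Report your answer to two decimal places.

d' = 1.18

H = 53/64 = 0.8281
FA = 13/32 = 0.4062
z(H) = z(0.8281) = 0.947
z(FA) = z(0.4062) = -0.237
d' = z(H) − z(FA) = 0.947 − (-0.237) = 1.184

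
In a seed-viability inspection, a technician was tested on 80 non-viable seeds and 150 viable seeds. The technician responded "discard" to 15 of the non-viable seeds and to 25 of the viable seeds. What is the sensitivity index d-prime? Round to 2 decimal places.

H = 15/80 = 0.1875
FA = 25/150 = 0.1667
z(H) = -0.8871
z(FA) = -0.9673
d' = z(H) − z(FA) = -0.8871 − (-0.9673) = 0.0802

d-prime = 0.08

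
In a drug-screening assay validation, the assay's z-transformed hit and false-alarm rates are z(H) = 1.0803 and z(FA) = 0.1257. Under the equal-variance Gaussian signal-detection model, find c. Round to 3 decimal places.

c = −½·[z(H) + z(FA)] = −½·(1.0803 + 0.1257) = -0.6030

c = -0.603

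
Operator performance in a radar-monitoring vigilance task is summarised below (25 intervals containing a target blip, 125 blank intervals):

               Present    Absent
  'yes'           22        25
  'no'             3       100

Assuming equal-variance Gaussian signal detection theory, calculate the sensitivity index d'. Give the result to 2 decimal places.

H = 22/25 = 0.8800
FA = 25/125 = 0.2000
z(0.8800) = 1.175, z(0.2000) = -0.842
d' = z(H) − z(FA) = 1.175 − (-0.842) = 2.017

d' = 2.02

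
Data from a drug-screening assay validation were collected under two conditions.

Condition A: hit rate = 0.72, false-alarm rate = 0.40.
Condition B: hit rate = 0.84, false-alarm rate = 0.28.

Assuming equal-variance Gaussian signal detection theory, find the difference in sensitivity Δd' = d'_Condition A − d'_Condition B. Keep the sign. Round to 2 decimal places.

Condition A: z(0.72) = 0.583, z(0.40) = -0.253, d' = 0.836
Condition B: z(0.84) = 0.994, z(0.28) = -0.583, d' = 1.577
Δd' = d'_Condition A − d'_Condition B = 0.836 − 1.577 = -0.741
Condition B has the higher sensitivity.

Δd' = -0.74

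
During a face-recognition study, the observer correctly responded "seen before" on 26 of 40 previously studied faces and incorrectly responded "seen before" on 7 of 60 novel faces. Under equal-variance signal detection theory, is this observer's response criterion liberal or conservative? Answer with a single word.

conservative

z(H) = 0.385, z(FA) = -1.192
c = −½·(z(H) + z(FA)) = 0.4035
c > 0 → conservative criterion (biased toward responding “no”).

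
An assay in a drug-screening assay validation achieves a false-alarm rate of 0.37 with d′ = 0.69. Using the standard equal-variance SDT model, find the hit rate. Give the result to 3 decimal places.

hit rate = 0.640

z(false-alarm rate) = z(0.37) = -0.3319
z(H) = z(FA) + d' = -0.3319 + 0.69 = 0.3581
hit rate = Φ(0.3581) = 0.6399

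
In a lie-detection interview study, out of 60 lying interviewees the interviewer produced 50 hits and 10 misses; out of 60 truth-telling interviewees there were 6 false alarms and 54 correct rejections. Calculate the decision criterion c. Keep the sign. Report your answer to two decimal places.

c = 0.16

H = 50/60 = 0.8333
FA = 6/60 = 0.1000
z(H) = 0.9673
z(FA) = -1.2816
c = −½·[z(H) + z(FA)] = −0.5 × (0.9673 + (-1.2816)) = 0.15715
c > 0: the interviewer has a conservative response bias.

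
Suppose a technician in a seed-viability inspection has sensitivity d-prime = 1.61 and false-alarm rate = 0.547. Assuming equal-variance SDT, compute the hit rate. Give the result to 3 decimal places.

hit rate = 0.958

z(false-alarm rate) = z(0.547) = 0.1181
z(H) = z(FA) + d' = 0.1181 + 1.61 = 1.7281
hit rate = Φ(1.7281) = 0.9580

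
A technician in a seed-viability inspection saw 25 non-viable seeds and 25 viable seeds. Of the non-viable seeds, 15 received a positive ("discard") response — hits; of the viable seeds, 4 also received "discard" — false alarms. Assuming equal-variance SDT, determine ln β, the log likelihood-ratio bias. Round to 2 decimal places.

ln β = 0.46

H = 15/25 = 0.6000
FA = 4/25 = 0.1600
Φ⁻¹(H) = 0.253
Φ⁻¹(FA) = -0.994
ln β = −½·[z(H)² − z(FA)²] = −0.5 × (0.064 − 0.988) = 0.462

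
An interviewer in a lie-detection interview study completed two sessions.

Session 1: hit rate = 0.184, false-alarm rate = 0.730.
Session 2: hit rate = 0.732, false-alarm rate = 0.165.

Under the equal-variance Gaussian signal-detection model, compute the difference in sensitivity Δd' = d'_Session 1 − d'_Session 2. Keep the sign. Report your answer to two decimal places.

Δd' = -3.11

Session 1: z(0.184) = -0.900, z(0.730) = 0.613, d' = -1.513
Session 2: z(0.732) = 0.619, z(0.165) = -0.974, d' = 1.593
Δd' = d'_Session 1 − d'_Session 2 = -1.513 − 1.593 = -3.106
Session 2 has the higher sensitivity.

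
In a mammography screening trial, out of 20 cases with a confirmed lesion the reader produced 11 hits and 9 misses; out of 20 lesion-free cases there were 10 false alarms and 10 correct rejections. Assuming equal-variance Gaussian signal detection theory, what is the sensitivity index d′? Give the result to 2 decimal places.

H = 11/20 = 0.5500
FA = 10/20 = 0.5000
z(0.5500) = 0.1257, z(0.5000) = 0.0000
d' = z(H) − z(FA) = 0.1257 − 0.0000 = 0.1257

d′ = 0.13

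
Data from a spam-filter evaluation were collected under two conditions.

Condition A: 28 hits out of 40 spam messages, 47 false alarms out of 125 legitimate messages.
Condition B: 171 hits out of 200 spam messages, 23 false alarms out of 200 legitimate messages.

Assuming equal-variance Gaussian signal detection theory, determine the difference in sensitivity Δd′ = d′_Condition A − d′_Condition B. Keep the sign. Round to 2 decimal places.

Δd′ = -1.42

Condition A: z(0.7000) = 0.524, z(0.3760) = -0.316, d' = 0.840
Condition B: z(0.8550) = 1.058, z(0.1150) = -1.200, d' = 2.258
Δd' = d'_Condition A − d'_Condition B = 0.840 − 2.258 = -1.418
Condition B has the higher sensitivity.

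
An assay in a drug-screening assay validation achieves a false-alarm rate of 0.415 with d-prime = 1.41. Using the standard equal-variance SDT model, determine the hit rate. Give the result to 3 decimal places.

hit rate = 0.884

z(false-alarm rate) = z(0.415) = -0.2147
z(H) = z(FA) + d' = -0.2147 + 1.41 = 1.1953
hit rate = Φ(1.1953) = 0.8840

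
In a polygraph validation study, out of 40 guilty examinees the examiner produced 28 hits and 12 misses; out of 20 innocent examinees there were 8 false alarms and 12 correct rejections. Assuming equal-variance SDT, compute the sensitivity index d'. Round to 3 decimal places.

H = 28/40 = 0.7000
FA = 8/20 = 0.4000
Φ⁻¹(H) = 0.5244
Φ⁻¹(FA) = -0.2533
d' = z(H) − z(FA) = 0.5244 − (-0.2533) = 0.7777

d' = 0.778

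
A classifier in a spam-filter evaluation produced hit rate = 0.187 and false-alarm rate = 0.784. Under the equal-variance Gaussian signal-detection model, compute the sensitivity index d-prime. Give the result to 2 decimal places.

d-prime = -1.67

Φ⁻¹(H) = Φ⁻¹(0.187) = -0.8890
Φ⁻¹(FA) = Φ⁻¹(0.784) = 0.7858
d' = z(H) − z(FA) = -0.8890 − 0.7858 = -1.6748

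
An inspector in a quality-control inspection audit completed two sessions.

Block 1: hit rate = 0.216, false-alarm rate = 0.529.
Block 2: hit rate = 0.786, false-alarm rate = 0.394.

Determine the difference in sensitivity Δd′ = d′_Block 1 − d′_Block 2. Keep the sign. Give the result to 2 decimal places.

Block 1: z(0.216) = -0.786, z(0.529) = 0.073, d' = -0.859
Block 2: z(0.786) = 0.793, z(0.394) = -0.269, d' = 1.062
Δd' = d'_Block 1 − d'_Block 2 = -0.859 − 1.062 = -1.921
Block 2 has the higher sensitivity.

Δd′ = -1.92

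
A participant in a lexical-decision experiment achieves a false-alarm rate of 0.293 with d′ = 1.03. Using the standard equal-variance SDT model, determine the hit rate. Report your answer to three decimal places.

z(false-alarm rate) = z(0.293) = -0.5446
z(H) = z(FA) + d' = -0.5446 + 1.03 = 0.4854
hit rate = Φ(0.4854) = 0.6863

hit rate = 0.686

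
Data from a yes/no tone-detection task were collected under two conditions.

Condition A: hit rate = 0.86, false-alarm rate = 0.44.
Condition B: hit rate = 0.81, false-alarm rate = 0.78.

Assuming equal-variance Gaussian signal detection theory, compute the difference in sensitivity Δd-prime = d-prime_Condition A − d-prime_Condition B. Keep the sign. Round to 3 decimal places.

Condition A: z(0.86) = 1.0803, z(0.44) = -0.1510, d' = 1.2313
Condition B: z(0.81) = 0.8779, z(0.78) = 0.7722, d' = 0.1057
Δd' = d'_Condition A − d'_Condition B = 1.2313 − 0.1057 = 1.1256
Condition A has the higher sensitivity.

Δd-prime = 1.126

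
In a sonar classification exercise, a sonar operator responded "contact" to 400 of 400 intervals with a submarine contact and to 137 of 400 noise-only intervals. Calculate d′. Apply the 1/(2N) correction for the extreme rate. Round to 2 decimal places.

The hit rate is 400/400 = 1, so apply the 1/(2N) correction: H → 1 − 1/(2·400) = 0.99875.
z(H) = z(0.99875) = 3.023
z(FA) = z(0.34250) = -0.406
d' = 3.023 − (-0.406) = 3.429

d′ = 3.43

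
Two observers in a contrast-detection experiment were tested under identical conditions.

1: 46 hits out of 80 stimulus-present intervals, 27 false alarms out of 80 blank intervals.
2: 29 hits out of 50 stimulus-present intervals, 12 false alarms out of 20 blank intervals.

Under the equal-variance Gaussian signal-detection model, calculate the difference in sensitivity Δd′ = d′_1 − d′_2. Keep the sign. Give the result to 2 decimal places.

Δd′ = 0.66

1: z(0.5750) = 0.189, z(0.3375) = -0.419, d' = 0.608
2: z(0.5800) = 0.202, z(0.6000) = 0.253, d' = -0.051
Δd' = d'_1 − d'_2 = 0.608 − (-0.051) = 0.659
1 has the higher sensitivity.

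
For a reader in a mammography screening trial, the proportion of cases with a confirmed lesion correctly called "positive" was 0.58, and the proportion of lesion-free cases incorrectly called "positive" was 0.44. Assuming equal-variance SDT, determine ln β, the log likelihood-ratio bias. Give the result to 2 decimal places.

ln β = -0.01

Φ⁻¹(H) = Φ⁻¹(0.58) = 0.202
Φ⁻¹(FA) = Φ⁻¹(0.44) = -0.151
ln β = −½·[z(H)² − z(FA)²] = −0.5 × (0.041 − 0.023) = -0.009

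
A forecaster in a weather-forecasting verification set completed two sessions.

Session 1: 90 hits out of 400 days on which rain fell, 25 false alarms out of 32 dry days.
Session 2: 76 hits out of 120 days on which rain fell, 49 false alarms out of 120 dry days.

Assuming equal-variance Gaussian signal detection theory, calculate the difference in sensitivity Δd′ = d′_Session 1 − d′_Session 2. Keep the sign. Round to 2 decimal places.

Session 1: z(0.2250) = -0.755, z(0.7812) = 0.776, d' = -1.531
Session 2: z(0.6333) = 0.341, z(0.4083) = -0.232, d' = 0.573
Δd' = d'_Session 1 − d'_Session 2 = -1.531 − 0.573 = -2.104
Session 2 has the higher sensitivity.

Δd′ = -2.10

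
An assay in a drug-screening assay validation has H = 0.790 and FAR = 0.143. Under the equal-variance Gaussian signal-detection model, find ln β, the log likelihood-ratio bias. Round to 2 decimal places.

ln β = 0.24

z(H) = 0.806
z(FA) = -1.067
ln β = −½·[z(H)² − z(FA)²] = −0.5 × (0.650 − 1.138) = 0.244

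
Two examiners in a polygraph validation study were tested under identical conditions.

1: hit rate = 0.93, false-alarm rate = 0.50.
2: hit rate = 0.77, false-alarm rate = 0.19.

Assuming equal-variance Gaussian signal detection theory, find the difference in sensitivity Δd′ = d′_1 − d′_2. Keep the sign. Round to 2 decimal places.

1: z(0.93) = 1.476, z(0.50) = 0.000, d' = 1.476
2: z(0.77) = 0.739, z(0.19) = -0.878, d' = 1.617
Δd' = d'_1 − d'_2 = 1.476 − 1.617 = -0.141
2 has the higher sensitivity.

Δd′ = -0.14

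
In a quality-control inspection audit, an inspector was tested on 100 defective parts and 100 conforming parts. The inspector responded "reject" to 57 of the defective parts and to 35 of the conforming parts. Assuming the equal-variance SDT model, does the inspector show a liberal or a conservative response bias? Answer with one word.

z(H) = 0.176, z(FA) = -0.385
c = −½·(z(H) + z(FA)) = 0.1045
c > 0 → conservative criterion (biased toward responding “no”).

conservative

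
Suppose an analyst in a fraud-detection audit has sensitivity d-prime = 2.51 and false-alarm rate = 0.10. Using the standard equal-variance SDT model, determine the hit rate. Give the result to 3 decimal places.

z(false-alarm rate) = z(0.10) = -1.2816
z(H) = z(FA) + d' = -1.2816 + 2.51 = 1.2284
hit rate = Φ(1.2284) = 0.8904

hit rate = 0.890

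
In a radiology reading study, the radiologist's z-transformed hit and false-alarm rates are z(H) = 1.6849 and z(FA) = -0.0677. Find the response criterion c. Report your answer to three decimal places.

c = -0.809

c = −½·[z(H) + z(FA)] = −½·(1.6849 + (-0.0677)) = -0.8086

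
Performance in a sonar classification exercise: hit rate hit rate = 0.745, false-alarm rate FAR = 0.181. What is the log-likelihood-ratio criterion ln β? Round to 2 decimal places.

ln β = 0.20

z(0.745) = 0.659, z(0.181) = -0.912
ln β = −½·[z(H)² − z(FA)²] = −0.5 × (0.434 − 0.832) = 0.199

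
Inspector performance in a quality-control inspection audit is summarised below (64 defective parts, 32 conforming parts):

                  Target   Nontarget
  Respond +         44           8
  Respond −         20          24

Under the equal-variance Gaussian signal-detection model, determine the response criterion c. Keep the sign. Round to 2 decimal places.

H = 44/64 = 0.6875
FA = 8/32 = 0.2500
z(H) = 0.489
z(FA) = -0.674
c = −½·[z(H) + z(FA)] = −0.5 × (0.489 + (-0.674)) = 0.0925
c > 0: the inspector has a conservative response bias.

c = 0.09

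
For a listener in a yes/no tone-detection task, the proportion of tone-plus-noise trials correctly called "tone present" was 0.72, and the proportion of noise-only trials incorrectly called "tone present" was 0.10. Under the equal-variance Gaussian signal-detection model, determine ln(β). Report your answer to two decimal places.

ln β = 0.65

z(0.72) = 0.583, z(0.10) = -1.282
ln β = −½·[z(H)² − z(FA)²] = −0.5 × (0.340 − 1.644) = 0.652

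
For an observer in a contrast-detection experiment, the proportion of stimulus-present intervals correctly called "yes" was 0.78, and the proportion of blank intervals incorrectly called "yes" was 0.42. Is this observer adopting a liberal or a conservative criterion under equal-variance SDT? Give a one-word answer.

liberal

z(H) = 0.772, z(FA) = -0.202
c = −½·(z(H) + z(FA)) = -0.285
c < 0 → liberal criterion (biased toward responding “yes”).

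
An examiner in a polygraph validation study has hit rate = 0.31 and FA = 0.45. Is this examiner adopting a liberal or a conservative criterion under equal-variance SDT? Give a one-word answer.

conservative

z(H) = -0.496, z(FA) = -0.126
c = −½·(z(H) + z(FA)) = 0.311
c > 0 → conservative criterion (biased toward responding “no”).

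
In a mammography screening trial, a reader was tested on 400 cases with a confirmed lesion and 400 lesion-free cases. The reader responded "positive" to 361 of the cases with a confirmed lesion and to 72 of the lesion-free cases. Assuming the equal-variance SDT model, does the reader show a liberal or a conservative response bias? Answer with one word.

liberal

z(H) = 1.296, z(FA) = -0.915
c = −½·(z(H) + z(FA)) = -0.1905
c < 0 → liberal criterion (biased toward responding “yes”).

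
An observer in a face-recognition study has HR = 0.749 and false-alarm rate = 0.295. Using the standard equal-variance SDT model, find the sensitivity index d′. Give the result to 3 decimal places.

d′ = 1.210

Φ⁻¹(H) = 0.6713
Φ⁻¹(FA) = -0.5388
d' = z(H) − z(FA) = 0.6713 − (-0.5388) = 1.2101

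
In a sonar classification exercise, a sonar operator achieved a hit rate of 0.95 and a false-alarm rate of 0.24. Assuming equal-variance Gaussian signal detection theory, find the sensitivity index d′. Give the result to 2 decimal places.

z(0.95) = 1.645, z(0.24) = -0.706
d' = z(H) − z(FA) = 1.645 − (-0.706) = 2.351

d′ = 2.35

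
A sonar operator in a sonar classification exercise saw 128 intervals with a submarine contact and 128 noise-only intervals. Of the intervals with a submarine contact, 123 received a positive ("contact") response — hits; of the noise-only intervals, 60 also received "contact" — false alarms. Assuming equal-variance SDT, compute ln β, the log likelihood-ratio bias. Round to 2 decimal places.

H = 123/128 = 0.9609
FA = 60/128 = 0.4688
Φ⁻¹(H) = Φ⁻¹(0.9609) = 1.761
Φ⁻¹(FA) = Φ⁻¹(0.4688) = -0.078
ln β = −½·[z(H)² − z(FA)²] = −0.5 × (3.101 − 0.006) = -1.5475

ln β = -1.55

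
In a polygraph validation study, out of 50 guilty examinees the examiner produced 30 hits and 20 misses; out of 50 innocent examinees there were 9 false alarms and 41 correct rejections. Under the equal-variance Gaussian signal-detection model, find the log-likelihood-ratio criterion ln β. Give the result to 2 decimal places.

H = 30/50 = 0.6000
FA = 9/50 = 0.1800
z(H) = 0.253
z(FA) = -0.915
ln β = −½·[z(H)² − z(FA)²] = −0.5 × (0.064 − 0.837) = 0.3865

ln β = 0.39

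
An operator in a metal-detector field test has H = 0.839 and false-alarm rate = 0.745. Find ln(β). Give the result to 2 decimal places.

ln β = -0.27

z(H) = z(0.839) = 0.990
z(FA) = z(0.745) = 0.659
ln β = −½·[z(H)² − z(FA)²] = −0.5 × (0.980 − 0.434) = -0.273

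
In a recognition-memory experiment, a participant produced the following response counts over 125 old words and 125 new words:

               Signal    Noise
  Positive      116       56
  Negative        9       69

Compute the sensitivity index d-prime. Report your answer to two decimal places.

d-prime = 1.59

H = 116/125 = 0.9280
FA = 56/125 = 0.4480
z(H) = 1.4611
z(FA) = -0.1307
d' = z(H) − z(FA) = 1.4611 − (-0.1307) = 1.5918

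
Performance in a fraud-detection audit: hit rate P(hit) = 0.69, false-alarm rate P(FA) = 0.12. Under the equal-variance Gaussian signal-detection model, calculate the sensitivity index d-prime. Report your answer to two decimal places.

d-prime = 1.67

Φ⁻¹(H) = Φ⁻¹(0.69) = 0.4959
Φ⁻¹(FA) = Φ⁻¹(0.12) = -1.1750
d' = z(H) − z(FA) = 0.4959 − (-1.1750) = 1.6709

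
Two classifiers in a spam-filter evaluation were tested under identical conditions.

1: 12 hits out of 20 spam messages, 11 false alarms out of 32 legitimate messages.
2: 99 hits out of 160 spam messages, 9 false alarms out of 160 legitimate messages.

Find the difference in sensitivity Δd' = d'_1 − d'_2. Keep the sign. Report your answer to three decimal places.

1: z(0.6000) = 0.2533, z(0.3438) = -0.4021, d' = 0.6554
2: z(0.6188) = 0.3023, z(0.0563) = -1.5866, d' = 1.8889
Δd' = d'_1 − d'_2 = 0.6554 − 1.8889 = -1.2335
2 has the higher sensitivity.

Δd' = -1.234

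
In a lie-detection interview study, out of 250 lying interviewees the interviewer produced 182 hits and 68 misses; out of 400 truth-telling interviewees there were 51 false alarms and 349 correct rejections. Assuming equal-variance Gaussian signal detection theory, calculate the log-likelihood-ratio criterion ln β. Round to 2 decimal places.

ln β = 0.46

H = 182/250 = 0.7280
FA = 51/400 = 0.1275
z(0.7280) = 0.607, z(0.1275) = -1.138
ln β = −½·[z(H)² − z(FA)²] = −0.5 × (0.368 − 1.295) = 0.4635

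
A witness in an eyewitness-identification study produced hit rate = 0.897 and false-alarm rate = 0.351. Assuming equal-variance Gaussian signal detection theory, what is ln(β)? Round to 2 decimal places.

z(0.897) = 1.265, z(0.351) = -0.383
ln β = −½·[z(H)² − z(FA)²] = −0.5 × (1.600 − 0.147) = -0.7265

ln β = -0.73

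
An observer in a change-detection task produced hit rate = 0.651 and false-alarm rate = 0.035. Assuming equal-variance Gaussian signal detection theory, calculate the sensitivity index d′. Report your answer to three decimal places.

d′ = 2.200

z(0.651) = 0.3880, z(0.035) = -1.8119
d' = z(H) − z(FA) = 0.3880 − (-1.8119) = 2.1999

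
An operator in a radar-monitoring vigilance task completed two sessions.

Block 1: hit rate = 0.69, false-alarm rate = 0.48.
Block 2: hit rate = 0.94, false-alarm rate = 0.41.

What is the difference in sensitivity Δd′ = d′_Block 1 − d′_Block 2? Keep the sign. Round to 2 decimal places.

Block 1: z(0.69) = 0.496, z(0.48) = -0.050, d' = 0.546
Block 2: z(0.94) = 1.555, z(0.41) = -0.228, d' = 1.783
Δd' = d'_Block 1 − d'_Block 2 = 0.546 − 1.783 = -1.237
Block 2 has the higher sensitivity.

Δd′ = -1.24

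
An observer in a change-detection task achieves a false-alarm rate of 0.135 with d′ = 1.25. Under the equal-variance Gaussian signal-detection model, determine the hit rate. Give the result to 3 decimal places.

z(false-alarm rate) = z(0.135) = -1.1031
z(H) = z(FA) + d' = -1.1031 + 1.25 = 0.1469
hit rate = Φ(0.1469) = 0.5584

hit rate = 0.558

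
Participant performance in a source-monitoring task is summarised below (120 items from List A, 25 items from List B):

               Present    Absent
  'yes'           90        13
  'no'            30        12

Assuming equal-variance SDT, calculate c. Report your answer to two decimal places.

H = 90/120 = 0.7500
FA = 13/25 = 0.5200
z(H) = z(0.7500) = 0.6745
z(FA) = z(0.5200) = 0.0502
c = −½·[z(H) + z(FA)] = −0.5 × (0.6745 + 0.0502) = -0.36235

c = -0.36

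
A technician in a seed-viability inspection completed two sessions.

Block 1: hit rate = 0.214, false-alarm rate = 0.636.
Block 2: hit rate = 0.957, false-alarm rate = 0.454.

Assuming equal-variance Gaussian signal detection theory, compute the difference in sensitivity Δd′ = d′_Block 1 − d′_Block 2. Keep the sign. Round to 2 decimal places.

Δd′ = -2.97

Block 1: z(0.214) = -0.793, z(0.636) = 0.348, d' = -1.141
Block 2: z(0.957) = 1.717, z(0.454) = -0.116, d' = 1.833
Δd' = d'_Block 1 − d'_Block 2 = -1.141 − 1.833 = -2.974
Block 2 has the higher sensitivity.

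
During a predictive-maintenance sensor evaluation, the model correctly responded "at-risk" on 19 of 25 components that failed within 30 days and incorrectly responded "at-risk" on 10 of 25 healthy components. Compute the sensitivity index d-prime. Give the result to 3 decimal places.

H = 19/25 = 0.7600
FA = 10/25 = 0.4000
Φ⁻¹(0.7600) = 0.7063, Φ⁻¹(0.4000) = -0.2533
d' = z(H) − z(FA) = 0.7063 − (-0.2533) = 0.9596

d-prime = 0.960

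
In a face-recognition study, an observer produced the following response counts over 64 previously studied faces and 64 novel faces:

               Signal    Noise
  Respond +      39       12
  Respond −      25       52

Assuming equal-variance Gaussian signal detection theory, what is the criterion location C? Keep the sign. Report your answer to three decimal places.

C = 0.305

H = 39/64 = 0.6094
FA = 12/64 = 0.1875
z(H) = 0.2778
z(FA) = -0.8871
c = −½·[z(H) + z(FA)] = −0.5 × (0.2778 + (-0.8871)) = 0.30465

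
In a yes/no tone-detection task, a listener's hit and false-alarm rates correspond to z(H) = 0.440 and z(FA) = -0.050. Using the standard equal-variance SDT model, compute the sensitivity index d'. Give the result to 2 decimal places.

d' = z(H) − z(FA) = 0.440 − (-0.050) = 0.490

d' = 0.49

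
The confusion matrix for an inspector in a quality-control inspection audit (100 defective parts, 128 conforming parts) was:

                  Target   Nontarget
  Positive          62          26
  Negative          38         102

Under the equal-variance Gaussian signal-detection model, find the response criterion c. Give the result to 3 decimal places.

c = 0.263

H = 62/100 = 0.6200
FA = 26/128 = 0.2031
z(H) = 0.3055
z(FA) = -0.8306
c = −½·[z(H) + z(FA)] = −0.5 × (0.3055 + (-0.8306)) = 0.26255
c > 0: the inspector has a conservative response bias.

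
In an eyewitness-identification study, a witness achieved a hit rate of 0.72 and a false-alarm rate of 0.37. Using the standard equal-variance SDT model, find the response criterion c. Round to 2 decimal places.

Φ⁻¹(H) = Φ⁻¹(0.72) = 0.583
Φ⁻¹(FA) = Φ⁻¹(0.37) = -0.332
c = −½·[z(H) + z(FA)] = −0.5 × (0.583 + (-0.332)) = -0.1255

c = -0.13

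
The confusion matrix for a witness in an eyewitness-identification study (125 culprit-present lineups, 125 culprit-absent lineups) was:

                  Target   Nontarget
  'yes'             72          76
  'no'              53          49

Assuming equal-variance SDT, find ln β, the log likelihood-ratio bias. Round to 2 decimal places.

ln β = 0.02

H = 72/125 = 0.5760
FA = 76/125 = 0.6080
z(H) = z(0.5760) = 0.192
z(FA) = z(0.6080) = 0.274
ln β = −½·[z(H)² − z(FA)²] = −0.5 × (0.037 − 0.075) = 0.019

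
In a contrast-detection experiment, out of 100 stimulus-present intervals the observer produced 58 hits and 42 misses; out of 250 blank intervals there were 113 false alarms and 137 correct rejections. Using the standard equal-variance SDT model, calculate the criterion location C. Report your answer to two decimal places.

H = 58/100 = 0.5800
FA = 113/250 = 0.4520
z(0.5800) = 0.202, z(0.4520) = -0.121
c = −½·[z(H) + z(FA)] = −0.5 × (0.202 + (-0.121)) = -0.0405
c < 0: the observer has a liberal response bias.

C = -0.04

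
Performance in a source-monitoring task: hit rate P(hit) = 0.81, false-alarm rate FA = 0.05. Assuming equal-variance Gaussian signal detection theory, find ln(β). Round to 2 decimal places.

z(0.81) = 0.878, z(0.05) = -1.645
ln β = −½·[z(H)² − z(FA)²] = −0.5 × (0.771 − 2.706) = 0.9675

ln β = 0.97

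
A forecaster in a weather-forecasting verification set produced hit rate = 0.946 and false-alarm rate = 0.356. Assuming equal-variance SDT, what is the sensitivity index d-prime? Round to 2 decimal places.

z(H) = 1.6072
z(FA) = -0.3692
d' = z(H) − z(FA) = 1.6072 − (-0.3692) = 1.9764

d-prime = 1.98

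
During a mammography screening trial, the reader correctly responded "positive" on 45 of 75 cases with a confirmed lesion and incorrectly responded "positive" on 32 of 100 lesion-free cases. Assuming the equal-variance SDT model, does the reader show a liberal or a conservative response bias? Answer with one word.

conservative

z(H) = 0.253, z(FA) = -0.468
c = −½·(z(H) + z(FA)) = 0.1075
c > 0 → conservative criterion (biased toward responding “no”).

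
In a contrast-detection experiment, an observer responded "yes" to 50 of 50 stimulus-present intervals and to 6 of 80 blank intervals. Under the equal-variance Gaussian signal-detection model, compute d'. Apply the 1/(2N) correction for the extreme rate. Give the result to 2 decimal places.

d' = 3.77

The hit rate is 50/50 = 1, so apply the 1/(2N) correction: H → 1 − 1/(2·50) = 0.99000.
z(H) = z(0.99000) = 2.326
z(FA) = z(0.07500) = -1.440
d' = 2.326 − (-1.440) = 3.766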